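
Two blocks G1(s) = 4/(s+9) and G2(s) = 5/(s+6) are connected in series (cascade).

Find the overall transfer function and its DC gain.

Series: multiply transfer functions. G_eq = 4/(s+9) × 5/(s+6) = 20/((s+9)(s+6)). DC gain = 20/(9×6) = 0.3704.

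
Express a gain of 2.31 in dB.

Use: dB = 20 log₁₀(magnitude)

dB = 20 log₁₀(2.31) = 7.3 dB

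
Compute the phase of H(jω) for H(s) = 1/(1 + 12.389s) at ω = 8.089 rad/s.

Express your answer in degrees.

Phase = -arctan(ωτ) = -arctan(8.089 × 12.389) = -89.4°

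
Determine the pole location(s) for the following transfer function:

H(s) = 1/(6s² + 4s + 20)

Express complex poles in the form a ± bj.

Discriminant = 4² - 4×6×20 = 16 - 480 = -464 < 0, so the poles are a complex conjugate pair s = (-4 ± j√464)/(2×6). Real part = -4/(2×6) = -4/12 ≈ -0.3333; imaginary part = ±√464/(2×6) ≈ 1.7951. Poles: s = -0.3333 ± 1.7951j.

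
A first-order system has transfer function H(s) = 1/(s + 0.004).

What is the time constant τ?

For H(s) = 1/(s + 1/τ), the pole is at -1/τ = -0.004, so τ = 1/0.004 = 250 s.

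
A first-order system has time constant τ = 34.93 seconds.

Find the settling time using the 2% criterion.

For first-order system, 2% settling time ≈ 4τ = 4 × 34.93 = 139.72 s.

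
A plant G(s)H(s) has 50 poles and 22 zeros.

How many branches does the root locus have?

Root locus has n branches where n = number of poles = 50.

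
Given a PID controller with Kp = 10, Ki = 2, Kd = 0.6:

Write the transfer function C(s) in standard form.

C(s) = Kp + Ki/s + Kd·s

Substituting values: C(s) = 10 + 2/s + 0.6s = (0.6s² + 10s + 2)/s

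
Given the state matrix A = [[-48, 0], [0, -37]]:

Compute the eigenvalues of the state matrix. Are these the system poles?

For diagonal matrix, eigenvalues are diagonal entries: λ₁ = -48, λ₂ = -37. Eigenvalues of A = system poles.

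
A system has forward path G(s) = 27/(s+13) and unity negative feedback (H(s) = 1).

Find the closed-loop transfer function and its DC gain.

T(s) = G/(1+GH) = [27/(s+13)] / [1 + 27/(s+13)] = 27/(s+13+27) = 27/(s+40). DC gain = 27/40 = 0.675.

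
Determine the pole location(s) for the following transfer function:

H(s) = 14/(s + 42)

Pole is where denominator = 0: s + 42 = 0, so s = -42.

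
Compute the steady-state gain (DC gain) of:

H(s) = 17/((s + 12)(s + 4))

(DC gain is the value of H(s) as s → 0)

DC gain = H(0) = 17/(12 × 4) = 17/48 = 0.3542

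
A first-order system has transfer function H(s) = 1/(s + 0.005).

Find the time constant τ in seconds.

For H(s) = 1/(s + 1/τ), the pole is at -1/τ = -0.005, so τ = 1/0.005 = 200 s.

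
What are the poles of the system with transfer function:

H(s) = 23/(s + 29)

Pole is where denominator = 0: s + 29 = 0, so s = -29.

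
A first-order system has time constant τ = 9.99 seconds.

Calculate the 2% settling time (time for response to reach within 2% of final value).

For first-order system, 2% settling time ≈ 4τ = 4 × 9.99 = 39.96 s.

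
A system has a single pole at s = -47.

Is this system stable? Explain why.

Pole at s = -47 is in the left half-plane. Stable.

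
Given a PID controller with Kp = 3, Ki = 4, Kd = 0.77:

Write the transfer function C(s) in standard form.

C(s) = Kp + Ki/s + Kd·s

Substituting values: C(s) = 3 + 4/s + 0.77s = (0.77s² + 3s + 4)/s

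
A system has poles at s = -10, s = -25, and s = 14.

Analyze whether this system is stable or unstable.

Pole(s) at s = 14 are not in the left half-plane. System is unstable.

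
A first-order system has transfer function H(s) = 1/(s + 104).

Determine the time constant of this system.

For H(s) = 1/(s + 1/τ), the pole is at -1/τ = -104, so τ = 1/104 = 0.0096 s.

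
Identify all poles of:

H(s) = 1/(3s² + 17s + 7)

Discriminant = 17² - 4×3×7 = 289 - 84 = 205 > 0, so two distinct real poles. Using quadratic formula: s = (-17 ± √205)/(2×3) = (-17 ± √205)/6, with √205 ≈ 14.3178. s₁ ≈ -0.4470, s₂ ≈ -5.2196. Poles: s₁ = -0.4470, s₂ = -5.2196.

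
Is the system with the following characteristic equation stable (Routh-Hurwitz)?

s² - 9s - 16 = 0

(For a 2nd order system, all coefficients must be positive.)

Coefficients: 1, -9, -16. b=-9, c=-16 not positive, so system is unstable.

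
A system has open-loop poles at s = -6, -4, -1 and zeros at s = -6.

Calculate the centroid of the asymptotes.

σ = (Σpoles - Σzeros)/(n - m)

σ = (Σpoles - Σzeros)/(n - m) = (-11 - (-6))/(3 - 1) = -5/2 = -2.5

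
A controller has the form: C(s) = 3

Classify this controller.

This is a Proportional (P) controller.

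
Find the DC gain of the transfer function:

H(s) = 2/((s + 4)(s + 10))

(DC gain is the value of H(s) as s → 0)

DC gain = H(0) = 2/(4 × 10) = 2/40 = 0.05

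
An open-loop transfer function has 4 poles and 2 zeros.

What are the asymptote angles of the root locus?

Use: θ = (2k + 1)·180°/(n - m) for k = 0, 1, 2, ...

n - m = 4 - 2 = 2. Angles: θk = (2k + 1)·180°/2 = 90°, 270°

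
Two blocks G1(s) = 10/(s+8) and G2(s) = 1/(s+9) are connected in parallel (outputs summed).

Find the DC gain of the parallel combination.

Parallel: G_eq = G1 + G2. DC gain = G1(0) + G2(0) = 10/8 + 1/9 = 1.25 + 0.1111 = 1.3611.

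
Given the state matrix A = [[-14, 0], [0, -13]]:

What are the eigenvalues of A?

For diagonal matrix, eigenvalues are diagonal entries: λ₁ = -14, λ₂ = -13.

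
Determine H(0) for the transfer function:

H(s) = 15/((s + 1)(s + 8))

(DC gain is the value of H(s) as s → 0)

DC gain = H(0) = 15/(1 × 8) = 15/8 = 1.875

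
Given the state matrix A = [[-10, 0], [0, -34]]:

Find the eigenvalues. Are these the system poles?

For diagonal matrix, eigenvalues are diagonal entries: λ₁ = -10, λ₂ = -34. Eigenvalues of A = system poles.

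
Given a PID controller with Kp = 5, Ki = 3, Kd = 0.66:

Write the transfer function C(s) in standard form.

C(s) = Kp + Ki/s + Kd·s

Substituting values: C(s) = 5 + 3/s + 0.66s = (0.66s² + 5s + 3)/s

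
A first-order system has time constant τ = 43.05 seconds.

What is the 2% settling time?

For first-order system, 2% settling time ≈ 4τ = 4 × 43.05 = 172.2 s.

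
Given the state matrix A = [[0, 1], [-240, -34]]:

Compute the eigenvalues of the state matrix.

det(A - λI) = λ² - (-34)λ + 240 = (λ - (-24))(λ - (-10)). Eigenvalues: -24, -10.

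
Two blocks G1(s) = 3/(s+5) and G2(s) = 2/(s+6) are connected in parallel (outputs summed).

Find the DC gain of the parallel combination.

Parallel: G_eq = G1 + G2. DC gain = G1(0) + G2(0) = 3/5 + 2/6 = 0.6 + 0.3333 = 0.9333.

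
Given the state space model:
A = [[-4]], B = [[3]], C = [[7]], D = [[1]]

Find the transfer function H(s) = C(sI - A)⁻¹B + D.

(sI - A)⁻¹ = 1/(s + 4). H(s) = 7×3/(s + 4) + 1 = (s + 25)/(s + 4).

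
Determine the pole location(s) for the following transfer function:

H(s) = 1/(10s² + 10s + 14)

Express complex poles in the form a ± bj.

Discriminant = 10² - 4×10×14 = 100 - 560 = -460 < 0, so the poles are a complex conjugate pair s = (-10 ± j√460)/(2×10). Real part = -10/(2×10) = -10/20 = -0.5; imaginary part = ±√460/(2×10) ≈ 1.0724. Poles: s = -0.5 ± 1.0724j.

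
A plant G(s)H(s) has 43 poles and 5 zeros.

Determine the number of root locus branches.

Root locus has n branches where n = number of poles = 43.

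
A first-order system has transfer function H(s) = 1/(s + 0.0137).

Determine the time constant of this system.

For H(s) = 1/(s + 1/τ), the pole is at -1/τ = -0.0137, so τ = 1/0.0137 = 72.99 s.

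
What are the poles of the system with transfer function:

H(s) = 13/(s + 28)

Pole is where denominator = 0: s + 28 = 0, so s = -28.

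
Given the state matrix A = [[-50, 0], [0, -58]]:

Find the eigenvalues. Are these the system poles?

For diagonal matrix, eigenvalues are diagonal entries: λ₁ = -50, λ₂ = -58. Eigenvalues of A = system poles.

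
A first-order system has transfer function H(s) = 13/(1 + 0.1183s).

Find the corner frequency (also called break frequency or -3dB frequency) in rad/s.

Corner frequency = 1/τ = 1/0.1183 = 8.453 rad/s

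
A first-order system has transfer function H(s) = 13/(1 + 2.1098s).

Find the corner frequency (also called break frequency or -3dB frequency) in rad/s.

Corner frequency = 1/τ = 1/2.1098 = 0.474 rad/s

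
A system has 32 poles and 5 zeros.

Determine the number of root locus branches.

Root locus has n branches where n = number of poles = 32.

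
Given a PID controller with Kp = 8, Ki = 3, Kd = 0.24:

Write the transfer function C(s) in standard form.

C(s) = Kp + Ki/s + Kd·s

Substituting values: C(s) = 8 + 3/s + 0.24s = (0.24s² + 8s + 3)/s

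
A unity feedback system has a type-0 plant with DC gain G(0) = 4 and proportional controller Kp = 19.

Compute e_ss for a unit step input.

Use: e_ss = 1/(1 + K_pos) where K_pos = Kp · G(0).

K_pos = Kp · G(0) = 19 × 4 = 76. e_ss = 1/(1 + 76) = 0.0130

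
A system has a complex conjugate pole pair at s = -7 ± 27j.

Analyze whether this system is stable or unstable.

Real part of poles is -7 (< 0, left half-plane). Stable.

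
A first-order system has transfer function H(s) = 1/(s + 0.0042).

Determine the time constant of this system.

For H(s) = 1/(s + 1/τ), the pole is at -1/τ = -0.0042, so τ = 1/0.0042 = 238.1 s.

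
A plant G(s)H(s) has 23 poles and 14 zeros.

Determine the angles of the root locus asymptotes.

n - m = 23 - 14 = 9. Angles: θk = (2k + 1)·180°/9 = 20°, 60°, 100°, 140°, 180°, 220°, 260°, 300°, 340°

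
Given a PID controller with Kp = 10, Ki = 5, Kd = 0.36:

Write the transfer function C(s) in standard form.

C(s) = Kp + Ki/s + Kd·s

Substituting values: C(s) = 10 + 5/s + 0.36s = (0.36s² + 10s + 5)/s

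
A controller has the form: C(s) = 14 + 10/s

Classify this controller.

This is a Proportional-Integral (PI) controller.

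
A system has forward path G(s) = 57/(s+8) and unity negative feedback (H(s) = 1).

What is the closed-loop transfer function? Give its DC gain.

T(s) = G/(1+GH) = [57/(s+8)] / [1 + 57/(s+8)] = 57/(s+8+57) = 57/(s+65). DC gain = 57/65 = 0.8769.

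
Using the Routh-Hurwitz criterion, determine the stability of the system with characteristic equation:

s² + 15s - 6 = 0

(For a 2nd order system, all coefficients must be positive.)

Coefficients: 1, 15, -6. c=-6 not positive, so system is unstable.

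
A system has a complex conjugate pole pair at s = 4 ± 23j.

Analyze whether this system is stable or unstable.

Real part of poles is 4 (> 0, right half-plane). Unstable.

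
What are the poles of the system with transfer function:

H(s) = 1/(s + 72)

Pole is where denominator = 0: s + 72 = 0, so s = -72.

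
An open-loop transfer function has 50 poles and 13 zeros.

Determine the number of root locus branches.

Root locus has n branches where n = number of poles = 50.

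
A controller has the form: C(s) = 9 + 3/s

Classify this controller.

This is a Proportional-Integral (PI) controller.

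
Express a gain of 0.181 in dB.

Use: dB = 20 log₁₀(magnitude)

dB = 20 log₁₀(0.181) = -14.8 dB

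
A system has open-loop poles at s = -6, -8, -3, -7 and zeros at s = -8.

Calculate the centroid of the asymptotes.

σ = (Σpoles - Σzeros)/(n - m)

σ = (Σpoles - Σzeros)/(n - m) = (-24 - (-8))/(4 - 1) = -16/3 = -5.33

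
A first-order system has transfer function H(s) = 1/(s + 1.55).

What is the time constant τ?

For H(s) = 1/(s + 1/τ), the pole is at -1/τ = -1.55, so τ = 1/1.55 = 0.6452 s.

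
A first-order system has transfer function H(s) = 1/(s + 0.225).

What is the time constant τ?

For H(s) = 1/(s + 1/τ), the pole is at -1/τ = -0.225, so τ = 1/0.225 = 4.4444 s.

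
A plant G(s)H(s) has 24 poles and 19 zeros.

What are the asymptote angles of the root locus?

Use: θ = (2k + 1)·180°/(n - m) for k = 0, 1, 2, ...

n - m = 24 - 19 = 5. Angles: θk = (2k + 1)·180°/5 = 36°, 108°, 180°, 252°, 324°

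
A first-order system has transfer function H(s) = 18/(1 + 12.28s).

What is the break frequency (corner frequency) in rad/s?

Corner frequency = 1/τ = 1/12.28 = 0.081 rad/s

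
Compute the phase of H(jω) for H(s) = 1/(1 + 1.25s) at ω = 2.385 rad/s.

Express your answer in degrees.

Phase = -arctan(ωτ) = -arctan(2.385 × 1.25) = -71.5°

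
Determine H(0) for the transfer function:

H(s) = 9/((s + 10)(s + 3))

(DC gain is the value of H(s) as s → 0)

DC gain = H(0) = 9/(10 × 3) = 9/30 = 0.3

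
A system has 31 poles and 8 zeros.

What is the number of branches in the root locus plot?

Root locus has n branches where n = number of poles = 31.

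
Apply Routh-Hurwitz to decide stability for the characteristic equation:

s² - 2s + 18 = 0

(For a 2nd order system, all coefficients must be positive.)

Coefficients: 1, -2, 18. b=-2 not positive, so system is unstable.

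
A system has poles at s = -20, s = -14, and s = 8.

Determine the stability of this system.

Pole(s) at s = 8 are not in the left half-plane. System is unstable.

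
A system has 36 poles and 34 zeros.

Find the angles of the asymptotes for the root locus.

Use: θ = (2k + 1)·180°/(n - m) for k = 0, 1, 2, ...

n - m = 36 - 34 = 2. Angles: θk = (2k + 1)·180°/2 = 90°, 270°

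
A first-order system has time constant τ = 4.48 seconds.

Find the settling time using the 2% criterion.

For first-order system, 2% settling time ≈ 4τ = 4 × 4.48 = 17.92 s.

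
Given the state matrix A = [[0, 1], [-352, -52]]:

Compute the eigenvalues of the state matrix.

det(A - λI) = λ² - (-52)λ + 352 = (λ - (-44))(λ - (-8)). Eigenvalues: -44, -8.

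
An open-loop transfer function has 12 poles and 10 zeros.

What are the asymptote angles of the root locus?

n - m = 12 - 10 = 2. Angles: θk = (2k + 1)·180°/2 = 90°, 270°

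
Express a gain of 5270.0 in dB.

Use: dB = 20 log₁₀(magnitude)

dB = 20 log₁₀(5270.0) = 74.4 dB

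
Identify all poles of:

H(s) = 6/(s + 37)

Pole is where denominator = 0: s + 37 = 0, so s = -37.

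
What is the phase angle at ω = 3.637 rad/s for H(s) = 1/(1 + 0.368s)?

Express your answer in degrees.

Phase = -arctan(ωτ) = -arctan(3.637 × 0.368) = -53.2°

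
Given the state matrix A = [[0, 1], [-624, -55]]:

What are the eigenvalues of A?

det(A - λI) = λ² - (-55)λ + 624 = (λ - (-16))(λ - (-39)). Eigenvalues: -16, -39.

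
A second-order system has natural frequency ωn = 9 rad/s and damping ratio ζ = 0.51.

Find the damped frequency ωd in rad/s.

ωd = ωn√(1 - ζ²) = 9√(1 - 0.51²) = 7.74 rad/s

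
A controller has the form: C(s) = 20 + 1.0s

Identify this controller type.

This is a Proportional-Derivative (PD) controller.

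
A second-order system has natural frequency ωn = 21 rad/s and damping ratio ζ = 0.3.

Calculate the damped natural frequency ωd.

ωd = ωn√(1 - ζ²) = 21√(1 - 0.3²) = 20.03 rad/s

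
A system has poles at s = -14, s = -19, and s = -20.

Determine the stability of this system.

All poles are in the left half-plane. System is stable.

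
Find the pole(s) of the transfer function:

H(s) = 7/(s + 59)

Pole is where denominator = 0: s + 59 = 0, so s = -59.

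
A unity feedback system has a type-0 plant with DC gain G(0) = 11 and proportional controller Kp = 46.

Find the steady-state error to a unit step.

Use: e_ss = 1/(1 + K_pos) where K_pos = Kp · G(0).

K_pos = Kp · G(0) = 46 × 11 = 506. e_ss = 1/(1 + 506) = 0.0020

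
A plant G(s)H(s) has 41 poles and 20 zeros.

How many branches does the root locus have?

Root locus has n branches where n = number of poles = 41.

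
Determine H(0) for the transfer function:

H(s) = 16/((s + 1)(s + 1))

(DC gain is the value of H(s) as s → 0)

DC gain = H(0) = 16/(1 × 1) = 16/1 = 16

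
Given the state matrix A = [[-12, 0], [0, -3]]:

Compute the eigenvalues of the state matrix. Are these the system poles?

For diagonal matrix, eigenvalues are diagonal entries: λ₁ = -12, λ₂ = -3. Eigenvalues of A = system poles.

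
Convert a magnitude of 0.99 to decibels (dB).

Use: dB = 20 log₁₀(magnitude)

dB = 20 log₁₀(0.99) = -0.1 dB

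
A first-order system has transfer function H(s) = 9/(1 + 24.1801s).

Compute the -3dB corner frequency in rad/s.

Corner frequency = 1/τ = 1/24.1801 = 0.041 rad/s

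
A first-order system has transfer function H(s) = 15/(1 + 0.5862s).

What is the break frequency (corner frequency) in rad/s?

Corner frequency = 1/τ = 1/0.5862 = 1.706 rad/s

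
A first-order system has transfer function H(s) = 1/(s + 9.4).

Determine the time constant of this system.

For H(s) = 1/(s + 1/τ), the pole is at -1/τ = -9.4, so τ = 1/9.4 = 0.1064 s.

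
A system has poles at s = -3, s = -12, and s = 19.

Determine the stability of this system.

Pole(s) at s = 19 are not in the left half-plane. System is unstable.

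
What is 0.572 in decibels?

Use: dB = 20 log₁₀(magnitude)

dB = 20 log₁₀(0.572) = -4.9 dB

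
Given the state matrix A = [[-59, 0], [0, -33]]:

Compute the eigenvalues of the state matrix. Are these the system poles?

For diagonal matrix, eigenvalues are diagonal entries: λ₁ = -59, λ₂ = -33. Eigenvalues of A = system poles.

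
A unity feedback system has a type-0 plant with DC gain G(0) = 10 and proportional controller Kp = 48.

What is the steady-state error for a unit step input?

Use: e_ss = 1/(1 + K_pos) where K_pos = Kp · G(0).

K_pos = Kp · G(0) = 48 × 10 = 480. e_ss = 1/(1 + 480) = 0.0021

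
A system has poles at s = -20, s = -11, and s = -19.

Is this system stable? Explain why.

All poles are in the left half-plane. System is stable.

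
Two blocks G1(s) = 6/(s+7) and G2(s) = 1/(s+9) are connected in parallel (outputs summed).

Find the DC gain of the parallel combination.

Parallel: G_eq = G1 + G2. DC gain = G1(0) + G2(0) = 6/7 + 1/9 = 0.8571 + 0.1111 = 0.9683.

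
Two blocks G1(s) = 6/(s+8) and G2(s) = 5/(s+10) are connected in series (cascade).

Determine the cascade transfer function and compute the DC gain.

Series: multiply transfer functions. G_eq = 6/(s+8) × 5/(s+10) = 30/((s+8)(s+10)). DC gain = 30/(8×10) = 0.375.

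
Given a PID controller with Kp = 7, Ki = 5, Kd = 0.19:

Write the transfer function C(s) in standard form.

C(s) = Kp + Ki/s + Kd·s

Substituting values: C(s) = 7 + 5/s + 0.19s = (0.19s² + 7s + 5)/s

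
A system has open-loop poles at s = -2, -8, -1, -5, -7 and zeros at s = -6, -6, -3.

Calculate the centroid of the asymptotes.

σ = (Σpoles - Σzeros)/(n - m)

σ = (Σpoles - Σzeros)/(n - m) = (-23 - (-15))/(5 - 3) = -8/2 = -4.0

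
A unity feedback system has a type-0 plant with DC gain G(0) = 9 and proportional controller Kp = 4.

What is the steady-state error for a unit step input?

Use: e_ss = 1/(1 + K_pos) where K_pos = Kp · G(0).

K_pos = Kp · G(0) = 4 × 9 = 36. e_ss = 1/(1 + 36) = 0.0270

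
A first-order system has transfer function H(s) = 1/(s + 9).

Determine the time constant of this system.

For H(s) = 1/(s + 1/τ), the pole is at -1/τ = -9, so τ = 1/9 = 0.1111 s.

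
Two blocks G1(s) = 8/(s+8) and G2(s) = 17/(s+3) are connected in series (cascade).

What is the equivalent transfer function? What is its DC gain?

Series: multiply transfer functions. G_eq = 8/(s+8) × 17/(s+3) = 136/((s+8)(s+3)). DC gain = 136/(8×3) = 5.6667.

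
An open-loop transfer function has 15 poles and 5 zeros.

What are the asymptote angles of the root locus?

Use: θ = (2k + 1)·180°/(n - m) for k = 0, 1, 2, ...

n - m = 15 - 5 = 10. Angles: θk = (2k + 1)·180°/10 = 18°, 54°, 90°, 126°, 162°, 198°, 234°, 270°, 306°, 342°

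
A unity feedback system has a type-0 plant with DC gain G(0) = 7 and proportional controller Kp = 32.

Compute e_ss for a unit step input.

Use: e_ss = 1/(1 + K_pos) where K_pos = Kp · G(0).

K_pos = Kp · G(0) = 32 × 7 = 224. e_ss = 1/(1 + 224) = 0.0044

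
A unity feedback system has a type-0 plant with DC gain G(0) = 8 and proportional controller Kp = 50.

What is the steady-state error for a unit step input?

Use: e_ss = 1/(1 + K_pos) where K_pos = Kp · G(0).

K_pos = Kp · G(0) = 50 × 8 = 400. e_ss = 1/(1 + 400) = 0.0025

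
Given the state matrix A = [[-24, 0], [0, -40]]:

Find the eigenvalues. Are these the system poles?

For diagonal matrix, eigenvalues are diagonal entries: λ₁ = -24, λ₂ = -40. Eigenvalues of A = system poles.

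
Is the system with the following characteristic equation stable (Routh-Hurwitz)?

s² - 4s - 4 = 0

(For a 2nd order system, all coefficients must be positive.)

Coefficients: 1, -4, -4. b=-4, c=-4 not positive, so system is unstable.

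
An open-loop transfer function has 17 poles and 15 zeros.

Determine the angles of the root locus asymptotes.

n - m = 17 - 15 = 2. Angles: θk = (2k + 1)·180°/2 = 90°, 270°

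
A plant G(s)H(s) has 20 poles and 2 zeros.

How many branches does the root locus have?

Root locus has n branches where n = number of poles = 20.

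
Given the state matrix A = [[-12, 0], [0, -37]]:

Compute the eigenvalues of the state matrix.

For diagonal matrix, eigenvalues are diagonal entries: λ₁ = -12, λ₂ = -37.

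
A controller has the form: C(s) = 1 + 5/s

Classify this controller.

This is a Proportional-Integral (PI) controller.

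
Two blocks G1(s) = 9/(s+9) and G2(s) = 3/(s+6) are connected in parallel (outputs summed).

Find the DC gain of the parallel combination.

Parallel: G_eq = G1 + G2. DC gain = G1(0) + G2(0) = 9/9 + 3/6 = 1 + 0.5 = 1.5.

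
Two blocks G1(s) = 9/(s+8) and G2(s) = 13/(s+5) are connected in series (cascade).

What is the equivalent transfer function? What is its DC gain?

Series: multiply transfer functions. G_eq = 9/(s+8) × 13/(s+5) = 117/((s+8)(s+5)). DC gain = 117/(8×5) = 2.925.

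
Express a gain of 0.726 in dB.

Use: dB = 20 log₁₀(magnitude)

dB = 20 log₁₀(0.726) = -2.8 dB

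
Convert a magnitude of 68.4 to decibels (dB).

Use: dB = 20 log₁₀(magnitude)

dB = 20 log₁₀(68.4) = 36.7 dB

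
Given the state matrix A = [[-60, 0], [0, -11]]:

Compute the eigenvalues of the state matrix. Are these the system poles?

For diagonal matrix, eigenvalues are diagonal entries: λ₁ = -60, λ₂ = -11. Eigenvalues of A = system poles.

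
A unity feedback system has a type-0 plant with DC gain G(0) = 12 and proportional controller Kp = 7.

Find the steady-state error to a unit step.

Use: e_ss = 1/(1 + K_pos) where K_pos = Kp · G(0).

K_pos = Kp · G(0) = 7 × 12 = 84. e_ss = 1/(1 + 84) = 0.0118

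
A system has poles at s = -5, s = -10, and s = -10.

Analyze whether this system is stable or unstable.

All poles are in the left half-plane. System is stable.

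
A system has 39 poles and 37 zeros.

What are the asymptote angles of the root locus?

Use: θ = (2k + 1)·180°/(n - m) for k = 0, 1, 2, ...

n - m = 39 - 37 = 2. Angles: θk = (2k + 1)·180°/2 = 90°, 270°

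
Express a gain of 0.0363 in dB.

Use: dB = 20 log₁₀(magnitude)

dB = 20 log₁₀(0.0363) = -28.8 dB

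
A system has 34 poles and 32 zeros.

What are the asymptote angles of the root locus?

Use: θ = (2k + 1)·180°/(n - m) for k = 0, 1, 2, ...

n - m = 34 - 32 = 2. Angles: θk = (2k + 1)·180°/2 = 90°, 270°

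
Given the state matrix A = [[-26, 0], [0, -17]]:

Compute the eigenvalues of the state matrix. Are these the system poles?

For diagonal matrix, eigenvalues are diagonal entries: λ₁ = -26, λ₂ = -17. Eigenvalues of A = system poles.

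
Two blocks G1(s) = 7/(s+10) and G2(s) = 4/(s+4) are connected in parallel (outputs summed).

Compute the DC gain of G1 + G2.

Parallel: G_eq = G1 + G2. DC gain = G1(0) + G2(0) = 7/10 + 4/4 = 0.7 + 1 = 1.7.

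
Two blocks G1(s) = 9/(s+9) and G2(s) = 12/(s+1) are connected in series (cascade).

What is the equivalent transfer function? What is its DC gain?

Series: multiply transfer functions. G_eq = 9/(s+9) × 12/(s+1) = 108/((s+9)(s+1)). DC gain = 108/(9×1) = 12.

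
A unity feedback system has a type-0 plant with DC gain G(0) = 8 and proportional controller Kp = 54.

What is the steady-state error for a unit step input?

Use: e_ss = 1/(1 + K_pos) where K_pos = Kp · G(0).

K_pos = Kp · G(0) = 54 × 8 = 432. e_ss = 1/(1 + 432) = 0.0023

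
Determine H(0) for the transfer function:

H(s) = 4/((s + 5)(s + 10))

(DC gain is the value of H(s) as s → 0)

DC gain = H(0) = 4/(5 × 10) = 4/50 = 0.08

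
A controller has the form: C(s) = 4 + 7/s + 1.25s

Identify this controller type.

This is a Proportional-Integral-Derivative (PID) controller.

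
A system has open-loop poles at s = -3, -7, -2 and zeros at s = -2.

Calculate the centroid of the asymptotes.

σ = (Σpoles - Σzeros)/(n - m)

σ = (Σpoles - Σzeros)/(n - m) = (-12 - (-2))/(3 - 1) = -10/2 = -5.0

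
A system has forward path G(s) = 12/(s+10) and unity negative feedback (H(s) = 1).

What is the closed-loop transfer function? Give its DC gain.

T(s) = G/(1+GH) = [12/(s+10)] / [1 + 12/(s+10)] = 12/(s+10+12) = 12/(s+22). DC gain = 12/22 = 0.5455.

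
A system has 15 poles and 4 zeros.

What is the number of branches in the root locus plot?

Root locus has n branches where n = number of poles = 15.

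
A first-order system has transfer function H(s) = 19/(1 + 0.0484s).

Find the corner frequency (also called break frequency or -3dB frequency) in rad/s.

Corner frequency = 1/τ = 1/0.0484 = 20.661 rad/s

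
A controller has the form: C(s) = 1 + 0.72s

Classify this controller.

This is a Proportional-Derivative (PD) controller.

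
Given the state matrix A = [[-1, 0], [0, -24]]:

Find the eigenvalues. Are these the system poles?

For diagonal matrix, eigenvalues are diagonal entries: λ₁ = -1, λ₂ = -24. Eigenvalues of A = system poles.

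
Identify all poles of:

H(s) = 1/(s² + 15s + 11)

Discriminant = 15² - 4×1×11 = 225 - 44 = 181 > 0, so two distinct real poles. Using quadratic formula: s = (-15 ± √181)/(2×1) = (-15 ± √181)/2, with √181 ≈ 13.4536. s₁ ≈ -0.7732, s₂ ≈ -14.2268. Poles: s₁ = -0.7732, s₂ = -14.2268.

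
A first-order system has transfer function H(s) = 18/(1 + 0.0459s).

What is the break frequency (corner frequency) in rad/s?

Corner frequency = 1/τ = 1/0.0459 = 21.786 rad/s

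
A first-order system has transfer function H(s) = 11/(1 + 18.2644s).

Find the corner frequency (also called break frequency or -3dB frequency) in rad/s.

Corner frequency = 1/τ = 1/18.2644 = 0.055 rad/s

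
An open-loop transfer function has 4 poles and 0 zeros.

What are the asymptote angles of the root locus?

n - m = 4 - 0 = 4. Angles: θk = (2k + 1)·180°/4 = 45°, 135°, 225°, 315°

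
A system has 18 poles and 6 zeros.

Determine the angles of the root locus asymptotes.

n - m = 18 - 6 = 12. Angles: θk = (2k + 1)·180°/12 = 15°, 45°, 75°, 105°, 135°, 165°, 195°, 225°, 255°, 285°, 315°, 345°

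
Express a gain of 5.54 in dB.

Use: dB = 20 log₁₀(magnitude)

dB = 20 log₁₀(5.54) = 14.9 dB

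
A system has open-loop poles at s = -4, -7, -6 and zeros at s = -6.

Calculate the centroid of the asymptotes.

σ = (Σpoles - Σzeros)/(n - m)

σ = (Σpoles - Σzeros)/(n - m) = (-17 - (-6))/(3 - 1) = -11/2 = -5.5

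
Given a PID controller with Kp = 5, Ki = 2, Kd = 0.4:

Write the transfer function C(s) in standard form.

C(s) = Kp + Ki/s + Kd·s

Substituting values: C(s) = 5 + 2/s + 0.4s = (0.4s² + 5s + 2)/s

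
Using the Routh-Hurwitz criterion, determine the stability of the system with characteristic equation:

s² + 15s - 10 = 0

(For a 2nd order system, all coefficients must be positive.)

Coefficients: 1, 15, -10. c=-10 not positive, so system is unstable.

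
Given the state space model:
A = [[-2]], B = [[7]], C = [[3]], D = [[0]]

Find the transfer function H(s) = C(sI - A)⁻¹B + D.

(sI - A)⁻¹ = 1/(s + 2). H(s) = 3 × 7/(s + 2) + 0 = 21/(s + 2).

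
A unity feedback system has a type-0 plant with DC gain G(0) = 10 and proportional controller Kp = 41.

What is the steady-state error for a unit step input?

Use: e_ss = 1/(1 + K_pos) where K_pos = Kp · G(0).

K_pos = Kp · G(0) = 41 × 10 = 410. e_ss = 1/(1 + 410) = 0.0024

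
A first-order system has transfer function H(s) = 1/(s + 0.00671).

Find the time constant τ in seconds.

For H(s) = 1/(s + 1/τ), the pole is at -1/τ = -0.00671, so τ = 1/0.00671 = 149 s.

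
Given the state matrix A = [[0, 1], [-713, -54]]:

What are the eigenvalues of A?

det(A - λI) = λ² - (-54)λ + 713 = (λ - (-31))(λ - (-23)). Eigenvalues: -31, -23.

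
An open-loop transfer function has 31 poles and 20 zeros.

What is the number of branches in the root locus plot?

Root locus has n branches where n = number of poles = 31.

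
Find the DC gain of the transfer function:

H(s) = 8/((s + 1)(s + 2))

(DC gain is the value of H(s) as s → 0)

DC gain = H(0) = 8/(1 × 2) = 8/2 = 4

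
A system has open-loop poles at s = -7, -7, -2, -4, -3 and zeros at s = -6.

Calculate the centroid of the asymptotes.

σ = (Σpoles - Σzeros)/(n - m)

σ = (Σpoles - Σzeros)/(n - m) = (-23 - (-6))/(5 - 1) = -17/4 = -4.25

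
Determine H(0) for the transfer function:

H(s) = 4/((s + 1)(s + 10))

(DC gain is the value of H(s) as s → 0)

DC gain = H(0) = 4/(1 × 10) = 4/10 = 0.4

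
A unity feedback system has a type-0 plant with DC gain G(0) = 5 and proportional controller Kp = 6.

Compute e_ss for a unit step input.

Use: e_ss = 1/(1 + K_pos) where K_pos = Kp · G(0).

K_pos = Kp · G(0) = 6 × 5 = 30. e_ss = 1/(1 + 30) = 0.0323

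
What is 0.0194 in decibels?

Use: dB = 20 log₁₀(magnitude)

dB = 20 log₁₀(0.0194) = -34.2 dB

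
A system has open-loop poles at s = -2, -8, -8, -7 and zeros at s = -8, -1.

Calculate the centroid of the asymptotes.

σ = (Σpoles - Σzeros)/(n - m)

σ = (Σpoles - Σzeros)/(n - m) = (-25 - (-9))/(4 - 2) = -16/2 = -8.0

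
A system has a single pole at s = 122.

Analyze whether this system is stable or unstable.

Pole at s = 122 is in the right half-plane. Unstable.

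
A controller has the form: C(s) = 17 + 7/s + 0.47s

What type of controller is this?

This is a Proportional-Integral-Derivative (PID) controller.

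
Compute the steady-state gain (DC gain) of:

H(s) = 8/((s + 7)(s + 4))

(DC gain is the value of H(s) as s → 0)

DC gain = H(0) = 8/(7 × 4) = 8/28 = 0.2857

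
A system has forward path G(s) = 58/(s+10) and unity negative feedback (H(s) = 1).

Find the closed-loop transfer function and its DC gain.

T(s) = G/(1+GH) = [58/(s+10)] / [1 + 58/(s+10)] = 58/(s+10+58) = 58/(s+68). DC gain = 58/68 = 0.8529.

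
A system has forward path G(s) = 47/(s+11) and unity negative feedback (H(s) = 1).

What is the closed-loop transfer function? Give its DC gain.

T(s) = G/(1+GH) = [47/(s+11)] / [1 + 47/(s+11)] = 47/(s+11+47) = 47/(s+58). DC gain = 47/58 = 0.8103.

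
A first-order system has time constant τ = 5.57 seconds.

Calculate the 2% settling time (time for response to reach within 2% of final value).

For first-order system, 2% settling time ≈ 4τ = 4 × 5.57 = 22.28 s.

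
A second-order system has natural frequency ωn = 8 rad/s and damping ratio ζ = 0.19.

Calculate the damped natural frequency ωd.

ωd = ωn√(1 - ζ²) = 8√(1 - 0.19²) = 7.85 rad/s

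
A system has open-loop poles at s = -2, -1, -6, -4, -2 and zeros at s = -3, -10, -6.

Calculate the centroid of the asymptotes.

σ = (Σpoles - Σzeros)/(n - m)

σ = (Σpoles - Σzeros)/(n - m) = (-15 - (-19))/(5 - 3) = 4/2 = 2.0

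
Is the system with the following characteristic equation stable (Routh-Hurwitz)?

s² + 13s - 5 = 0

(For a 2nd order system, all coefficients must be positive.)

Coefficients: 1, 13, -5. c=-5 not positive, so system is unstable.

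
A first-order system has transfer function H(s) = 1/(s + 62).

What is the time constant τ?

For H(s) = 1/(s + 1/τ), the pole is at -1/τ = -62, so τ = 1/62 = 0.0161 s.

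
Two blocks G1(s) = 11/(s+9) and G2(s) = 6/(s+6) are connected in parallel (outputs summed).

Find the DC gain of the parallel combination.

Parallel: G_eq = G1 + G2. DC gain = G1(0) + G2(0) = 11/9 + 6/6 = 1.2222 + 1 = 2.2222.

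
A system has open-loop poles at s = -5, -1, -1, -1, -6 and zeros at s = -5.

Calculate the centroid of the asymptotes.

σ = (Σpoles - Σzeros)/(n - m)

σ = (Σpoles - Σzeros)/(n - m) = (-14 - (-5))/(5 - 1) = -9/4 = -2.25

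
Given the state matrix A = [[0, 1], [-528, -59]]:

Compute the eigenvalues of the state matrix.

det(A - λI) = λ² - (-59)λ + 528 = (λ - (-11))(λ - (-48)). Eigenvalues: -11, -48.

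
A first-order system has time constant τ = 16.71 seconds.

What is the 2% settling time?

For first-order system, 2% settling time ≈ 4τ = 4 × 16.71 = 66.84 s.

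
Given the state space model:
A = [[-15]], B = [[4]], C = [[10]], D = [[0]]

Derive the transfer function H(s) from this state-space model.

(sI - A)⁻¹ = 1/(s + 15). H(s) = 10 × 4/(s + 15) + 0 = 40/(s + 15).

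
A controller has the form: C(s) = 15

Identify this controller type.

This is a Proportional (P) controller.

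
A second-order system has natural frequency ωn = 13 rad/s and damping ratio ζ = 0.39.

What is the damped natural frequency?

ωd = ωn√(1 - ζ²) = 13√(1 - 0.39²) = 11.97 rad/s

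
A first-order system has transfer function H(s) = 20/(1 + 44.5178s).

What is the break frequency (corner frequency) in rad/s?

Corner frequency = 1/τ = 1/44.5178 = 0.022 rad/s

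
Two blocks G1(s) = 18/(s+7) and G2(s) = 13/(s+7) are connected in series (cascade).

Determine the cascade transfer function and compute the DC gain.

Series: multiply transfer functions. G_eq = 18/(s+7) × 13/(s+7) = 234/((s+7)(s+7)). DC gain = 234/(7×7) = 4.7755.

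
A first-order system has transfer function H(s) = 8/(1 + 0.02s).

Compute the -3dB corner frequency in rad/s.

Corner frequency = 1/τ = 1/0.02 = 50.0 rad/s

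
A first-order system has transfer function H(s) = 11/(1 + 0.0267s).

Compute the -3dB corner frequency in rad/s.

Corner frequency = 1/τ = 1/0.0267 = 37.453 rad/s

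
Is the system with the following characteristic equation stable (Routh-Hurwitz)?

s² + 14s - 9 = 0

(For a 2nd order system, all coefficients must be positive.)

Coefficients: 1, 14, -9. c=-9 not positive, so system is unstable.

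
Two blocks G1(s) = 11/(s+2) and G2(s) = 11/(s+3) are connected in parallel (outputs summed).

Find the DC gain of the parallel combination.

Parallel: G_eq = G1 + G2. DC gain = G1(0) + G2(0) = 11/2 + 11/3 = 5.5 + 3.6667 = 9.1667.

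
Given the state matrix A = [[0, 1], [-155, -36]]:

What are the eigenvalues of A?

det(A - λI) = λ² - (-36)λ + 155 = (λ - (-31))(λ - (-5)). Eigenvalues: -31, -5.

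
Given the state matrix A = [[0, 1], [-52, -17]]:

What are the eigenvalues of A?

det(A - λI) = λ² - (-17)λ + 52 = (λ - (-13))(λ - (-4)). Eigenvalues: -13, -4.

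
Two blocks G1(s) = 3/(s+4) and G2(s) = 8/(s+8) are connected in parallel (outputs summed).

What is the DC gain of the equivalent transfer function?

Parallel: G_eq = G1 + G2. DC gain = G1(0) + G2(0) = 3/4 + 8/8 = 0.75 + 1 = 1.75.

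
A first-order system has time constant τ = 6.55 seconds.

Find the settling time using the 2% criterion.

For first-order system, 2% settling time ≈ 4τ = 4 × 6.55 = 26.2 s.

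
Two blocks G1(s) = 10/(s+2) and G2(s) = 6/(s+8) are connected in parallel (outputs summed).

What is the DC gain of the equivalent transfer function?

Parallel: G_eq = G1 + G2. DC gain = G1(0) + G2(0) = 10/2 + 6/8 = 5 + 0.75 = 5.75.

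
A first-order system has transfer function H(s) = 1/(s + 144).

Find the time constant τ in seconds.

For H(s) = 1/(s + 1/τ), the pole is at -1/τ = -144, so τ = 1/144 = 0.0069 s.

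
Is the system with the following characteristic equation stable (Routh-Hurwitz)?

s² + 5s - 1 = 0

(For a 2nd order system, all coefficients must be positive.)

Coefficients: 1, 5, -1. c=-1 not positive, so system is unstable.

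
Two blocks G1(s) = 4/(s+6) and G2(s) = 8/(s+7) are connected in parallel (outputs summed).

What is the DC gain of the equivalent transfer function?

Parallel: G_eq = G1 + G2. DC gain = G1(0) + G2(0) = 4/6 + 8/7 = 0.6667 + 1.1429 = 1.8095.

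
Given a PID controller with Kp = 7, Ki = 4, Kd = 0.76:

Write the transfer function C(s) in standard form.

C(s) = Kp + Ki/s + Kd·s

Substituting values: C(s) = 7 + 4/s + 0.76s = (0.76s² + 7s + 4)/s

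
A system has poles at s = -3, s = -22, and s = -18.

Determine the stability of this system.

All poles are in the left half-plane. System is stable.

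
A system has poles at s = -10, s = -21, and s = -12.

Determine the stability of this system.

All poles are in the left half-plane. System is stable.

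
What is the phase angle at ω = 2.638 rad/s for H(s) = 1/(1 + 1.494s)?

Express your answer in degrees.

Phase = -arctan(ωτ) = -arctan(2.638 × 1.494) = -75.8°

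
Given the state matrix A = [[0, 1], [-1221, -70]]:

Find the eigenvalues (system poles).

det(A - λI) = λ² - (-70)λ + 1221 = (λ - (-33))(λ - (-37)). Eigenvalues: -33, -37.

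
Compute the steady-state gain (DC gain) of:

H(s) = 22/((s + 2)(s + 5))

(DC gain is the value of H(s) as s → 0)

DC gain = H(0) = 22/(2 × 5) = 22/10 = 2.2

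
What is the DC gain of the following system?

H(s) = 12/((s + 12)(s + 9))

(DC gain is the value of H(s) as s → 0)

DC gain = H(0) = 12/(12 × 9) = 12/108 = 0.1111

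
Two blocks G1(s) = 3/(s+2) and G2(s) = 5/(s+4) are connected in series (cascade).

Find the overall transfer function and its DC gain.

Series: multiply transfer functions. G_eq = 3/(s+2) × 5/(s+4) = 15/((s+2)(s+4)). DC gain = 15/(2×4) = 1.875.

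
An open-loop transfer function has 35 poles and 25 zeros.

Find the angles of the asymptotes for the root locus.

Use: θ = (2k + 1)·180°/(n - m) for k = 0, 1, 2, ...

n - m = 35 - 25 = 10. Angles: θk = (2k + 1)·180°/10 = 18°, 54°, 90°, 126°, 162°, 198°, 234°, 270°, 306°, 342°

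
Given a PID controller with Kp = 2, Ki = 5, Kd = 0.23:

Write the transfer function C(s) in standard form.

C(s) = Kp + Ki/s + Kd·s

Substituting values: C(s) = 2 + 5/s + 0.23s = (0.23s² + 2s + 5)/s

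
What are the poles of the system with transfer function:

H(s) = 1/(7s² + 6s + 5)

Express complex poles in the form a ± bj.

Discriminant = 6² - 4×7×5 = 36 - 140 = -104 < 0, so the poles are a complex conjugate pair s = (-6 ± j√104)/(2×7). Real part = -6/(2×7) = -6/14 ≈ -0.4286; imaginary part = ±√104/(2×7) ≈ 0.7284. Poles: s = -0.4286 ± 0.7284j.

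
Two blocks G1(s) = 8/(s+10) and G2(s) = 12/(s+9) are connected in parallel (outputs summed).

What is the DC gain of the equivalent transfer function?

Parallel: G_eq = G1 + G2. DC gain = G1(0) + G2(0) = 8/10 + 12/9 = 0.8 + 1.3333 = 2.1333.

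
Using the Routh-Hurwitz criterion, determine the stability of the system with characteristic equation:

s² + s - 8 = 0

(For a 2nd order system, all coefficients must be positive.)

Coefficients: 1, 1, -8. c=-8 not positive, so system is unstable.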